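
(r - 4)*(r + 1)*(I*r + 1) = I*r^3 + r^2 - 3*I*r^2 - 3*r - 4*I*r - 4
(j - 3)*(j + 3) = j^2 - 9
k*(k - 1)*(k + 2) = k^3 + k^2 - 2*k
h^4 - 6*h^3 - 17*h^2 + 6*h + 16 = (h - 8)*(h - 1)*(h + 1)*(h + 2)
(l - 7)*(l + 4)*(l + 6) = l^3 + 3*l^2 - 46*l - 168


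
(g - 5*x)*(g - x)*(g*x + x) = g^3*x - 6*g^2*x^2 + g^2*x + 5*g*x^3 - 6*g*x^2 + 5*x^3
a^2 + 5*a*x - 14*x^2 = (a - 2*x)*(a + 7*x)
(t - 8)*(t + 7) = t^2 - t - 56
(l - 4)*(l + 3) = l^2 - l - 12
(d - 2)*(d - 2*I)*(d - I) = d^3 - 2*d^2 - 3*I*d^2 - 2*d + 6*I*d + 4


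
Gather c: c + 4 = c + 4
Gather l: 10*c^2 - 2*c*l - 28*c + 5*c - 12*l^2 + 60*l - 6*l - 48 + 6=10*c^2 - 23*c - 12*l^2 + l*(54 - 2*c) - 42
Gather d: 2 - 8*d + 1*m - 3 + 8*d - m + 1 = 0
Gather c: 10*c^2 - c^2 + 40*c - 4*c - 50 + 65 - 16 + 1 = 9*c^2 + 36*c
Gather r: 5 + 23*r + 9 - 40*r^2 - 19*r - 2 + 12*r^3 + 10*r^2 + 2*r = 12*r^3 - 30*r^2 + 6*r + 12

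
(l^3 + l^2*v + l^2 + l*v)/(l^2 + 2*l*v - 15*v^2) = l*(l^2 + l*v + l + v)/(l^2 + 2*l*v - 15*v^2)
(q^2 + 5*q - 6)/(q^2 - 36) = (q - 1)/(q - 6)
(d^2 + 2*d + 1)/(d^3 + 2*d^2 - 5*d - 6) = (d + 1)/(d^2 + d - 6)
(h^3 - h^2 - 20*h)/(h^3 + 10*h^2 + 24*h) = (h - 5)/(h + 6)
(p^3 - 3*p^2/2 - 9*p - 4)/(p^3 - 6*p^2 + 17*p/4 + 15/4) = 2*(p^2 - 2*p - 8)/(2*p^2 - 13*p + 15)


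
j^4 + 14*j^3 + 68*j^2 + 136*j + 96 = (j + 2)^2*(j + 4)*(j + 6)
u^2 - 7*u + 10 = (u - 5)*(u - 2)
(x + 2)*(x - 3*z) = x^2 - 3*x*z + 2*x - 6*z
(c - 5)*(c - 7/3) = c^2 - 22*c/3 + 35/3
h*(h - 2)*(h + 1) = h^3 - h^2 - 2*h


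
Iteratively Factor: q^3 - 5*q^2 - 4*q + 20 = (q - 5)*(q^2 - 4) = (q - 5)*(q + 2)*(q - 2)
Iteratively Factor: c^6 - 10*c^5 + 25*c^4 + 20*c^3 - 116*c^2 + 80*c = (c - 1)*(c^5 - 9*c^4 + 16*c^3 + 36*c^2 - 80*c) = (c - 5)*(c - 1)*(c^4 - 4*c^3 - 4*c^2 + 16*c) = c*(c - 5)*(c - 1)*(c^3 - 4*c^2 - 4*c + 16) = c*(c - 5)*(c - 2)*(c - 1)*(c^2 - 2*c - 8) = c*(c - 5)*(c - 4)*(c - 2)*(c - 1)*(c + 2)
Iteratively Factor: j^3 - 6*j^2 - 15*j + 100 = (j - 5)*(j^2 - j - 20) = (j - 5)*(j + 4)*(j - 5)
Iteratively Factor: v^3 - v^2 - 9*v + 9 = (v - 1)*(v^2 - 9) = (v - 1)*(v + 3)*(v - 3)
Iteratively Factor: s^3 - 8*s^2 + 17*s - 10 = (s - 2)*(s^2 - 6*s + 5) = (s - 2)*(s - 1)*(s - 5)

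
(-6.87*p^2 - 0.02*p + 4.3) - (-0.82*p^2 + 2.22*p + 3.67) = -6.05*p^2 - 2.24*p + 0.63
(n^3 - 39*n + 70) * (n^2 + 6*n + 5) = n^5 + 6*n^4 - 34*n^3 - 164*n^2 + 225*n + 350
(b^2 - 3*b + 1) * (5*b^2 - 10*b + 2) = 5*b^4 - 25*b^3 + 37*b^2 - 16*b + 2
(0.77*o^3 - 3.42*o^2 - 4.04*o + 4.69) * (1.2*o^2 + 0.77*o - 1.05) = 0.924*o^5 - 3.5111*o^4 - 8.2899*o^3 + 6.1082*o^2 + 7.8533*o - 4.9245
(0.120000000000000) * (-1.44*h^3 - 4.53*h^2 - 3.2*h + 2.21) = -0.1728*h^3 - 0.5436*h^2 - 0.384*h + 0.2652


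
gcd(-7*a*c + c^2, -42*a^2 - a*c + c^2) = 7*a - c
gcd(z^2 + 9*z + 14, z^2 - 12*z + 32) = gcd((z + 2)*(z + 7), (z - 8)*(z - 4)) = 1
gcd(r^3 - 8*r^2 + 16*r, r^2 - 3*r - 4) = r - 4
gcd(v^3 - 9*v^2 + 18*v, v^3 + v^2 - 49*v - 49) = 1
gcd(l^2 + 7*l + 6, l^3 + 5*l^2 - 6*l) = l + 6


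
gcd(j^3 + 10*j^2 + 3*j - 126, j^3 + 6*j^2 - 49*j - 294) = j^2 + 13*j + 42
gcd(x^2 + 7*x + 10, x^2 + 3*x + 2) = x + 2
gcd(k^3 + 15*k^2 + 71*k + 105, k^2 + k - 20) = k + 5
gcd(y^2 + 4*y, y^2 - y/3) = y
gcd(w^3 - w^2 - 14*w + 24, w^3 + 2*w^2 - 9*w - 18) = w - 3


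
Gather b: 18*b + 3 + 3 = 18*b + 6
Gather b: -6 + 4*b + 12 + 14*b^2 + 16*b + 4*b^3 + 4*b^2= 4*b^3 + 18*b^2 + 20*b + 6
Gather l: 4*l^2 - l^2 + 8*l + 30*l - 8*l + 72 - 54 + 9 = 3*l^2 + 30*l + 27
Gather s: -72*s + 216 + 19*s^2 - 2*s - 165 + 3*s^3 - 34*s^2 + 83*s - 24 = 3*s^3 - 15*s^2 + 9*s + 27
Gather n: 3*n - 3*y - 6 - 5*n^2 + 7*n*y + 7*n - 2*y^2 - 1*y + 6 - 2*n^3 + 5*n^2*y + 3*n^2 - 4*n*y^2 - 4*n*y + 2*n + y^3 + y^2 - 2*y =-2*n^3 + n^2*(5*y - 2) + n*(-4*y^2 + 3*y + 12) + y^3 - y^2 - 6*y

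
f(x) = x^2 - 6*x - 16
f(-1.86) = -1.38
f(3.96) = -24.08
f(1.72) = -23.36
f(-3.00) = 11.00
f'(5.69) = 5.38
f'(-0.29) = -6.58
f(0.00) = -16.00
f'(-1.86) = -9.72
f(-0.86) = -10.10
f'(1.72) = -2.56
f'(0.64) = -4.72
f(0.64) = -19.43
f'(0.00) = -6.00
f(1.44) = -22.57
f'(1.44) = -3.12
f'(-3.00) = -12.00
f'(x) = 2*x - 6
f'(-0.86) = -7.72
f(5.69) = -17.76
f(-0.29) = -14.18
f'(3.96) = 1.92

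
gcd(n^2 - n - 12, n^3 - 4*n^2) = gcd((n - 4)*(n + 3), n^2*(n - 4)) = n - 4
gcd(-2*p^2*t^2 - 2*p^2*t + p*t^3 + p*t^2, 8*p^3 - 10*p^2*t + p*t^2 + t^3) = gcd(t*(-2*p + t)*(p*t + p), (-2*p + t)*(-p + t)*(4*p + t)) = 2*p - t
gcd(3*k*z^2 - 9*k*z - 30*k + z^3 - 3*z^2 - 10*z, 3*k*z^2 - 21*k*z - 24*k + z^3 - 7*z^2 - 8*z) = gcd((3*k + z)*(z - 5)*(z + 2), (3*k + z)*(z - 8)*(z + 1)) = 3*k + z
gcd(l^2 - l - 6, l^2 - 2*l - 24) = 1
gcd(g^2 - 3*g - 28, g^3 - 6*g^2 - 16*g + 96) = g + 4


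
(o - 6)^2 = o^2 - 12*o + 36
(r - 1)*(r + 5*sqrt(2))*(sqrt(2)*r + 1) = sqrt(2)*r^3 - sqrt(2)*r^2 + 11*r^2 - 11*r + 5*sqrt(2)*r - 5*sqrt(2)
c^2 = c^2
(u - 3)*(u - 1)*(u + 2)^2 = u^4 - 9*u^2 - 4*u + 12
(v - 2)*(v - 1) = v^2 - 3*v + 2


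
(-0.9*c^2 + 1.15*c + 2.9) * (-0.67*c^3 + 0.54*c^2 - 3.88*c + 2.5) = 0.603*c^5 - 1.2565*c^4 + 2.17*c^3 - 5.146*c^2 - 8.377*c + 7.25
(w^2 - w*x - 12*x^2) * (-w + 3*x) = -w^3 + 4*w^2*x + 9*w*x^2 - 36*x^3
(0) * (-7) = 0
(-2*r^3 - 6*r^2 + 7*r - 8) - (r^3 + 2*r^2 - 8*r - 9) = -3*r^3 - 8*r^2 + 15*r + 1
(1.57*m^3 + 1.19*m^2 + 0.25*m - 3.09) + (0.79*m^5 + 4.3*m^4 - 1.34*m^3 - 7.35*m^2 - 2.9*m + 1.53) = 0.79*m^5 + 4.3*m^4 + 0.23*m^3 - 6.16*m^2 - 2.65*m - 1.56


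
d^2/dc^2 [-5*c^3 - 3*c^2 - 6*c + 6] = -30*c - 6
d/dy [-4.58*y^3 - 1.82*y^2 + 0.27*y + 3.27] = -13.74*y^2 - 3.64*y + 0.27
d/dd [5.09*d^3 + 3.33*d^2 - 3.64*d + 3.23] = 15.27*d^2 + 6.66*d - 3.64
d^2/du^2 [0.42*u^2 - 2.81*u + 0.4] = 0.840000000000000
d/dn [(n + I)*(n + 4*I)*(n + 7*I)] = 3*n^2 + 24*I*n - 39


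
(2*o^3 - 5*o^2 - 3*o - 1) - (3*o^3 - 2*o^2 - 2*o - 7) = -o^3 - 3*o^2 - o + 6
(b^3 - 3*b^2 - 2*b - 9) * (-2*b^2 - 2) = -2*b^5 + 6*b^4 + 2*b^3 + 24*b^2 + 4*b + 18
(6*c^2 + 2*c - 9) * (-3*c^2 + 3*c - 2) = -18*c^4 + 12*c^3 + 21*c^2 - 31*c + 18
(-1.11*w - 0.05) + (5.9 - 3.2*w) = 5.85 - 4.31*w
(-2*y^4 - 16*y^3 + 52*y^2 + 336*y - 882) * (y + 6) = -2*y^5 - 28*y^4 - 44*y^3 + 648*y^2 + 1134*y - 5292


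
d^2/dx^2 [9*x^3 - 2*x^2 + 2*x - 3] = 54*x - 4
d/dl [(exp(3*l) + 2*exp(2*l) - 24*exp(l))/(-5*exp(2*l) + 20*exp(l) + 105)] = (-exp(4*l) + 8*exp(3*l) + 47*exp(2*l) + 84*exp(l) - 504)*exp(l)/(5*(exp(4*l) - 8*exp(3*l) - 26*exp(2*l) + 168*exp(l) + 441))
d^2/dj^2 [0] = 0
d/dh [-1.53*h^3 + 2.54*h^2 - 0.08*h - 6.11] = -4.59*h^2 + 5.08*h - 0.08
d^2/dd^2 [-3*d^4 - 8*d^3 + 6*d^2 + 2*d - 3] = -36*d^2 - 48*d + 12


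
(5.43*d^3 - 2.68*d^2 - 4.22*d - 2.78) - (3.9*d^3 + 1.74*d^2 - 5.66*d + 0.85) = 1.53*d^3 - 4.42*d^2 + 1.44*d - 3.63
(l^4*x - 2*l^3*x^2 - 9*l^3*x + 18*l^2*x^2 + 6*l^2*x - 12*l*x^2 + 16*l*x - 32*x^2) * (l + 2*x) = l^5*x - 9*l^4*x - 4*l^3*x^3 + 6*l^3*x + 36*l^2*x^3 + 16*l^2*x - 24*l*x^3 - 64*x^3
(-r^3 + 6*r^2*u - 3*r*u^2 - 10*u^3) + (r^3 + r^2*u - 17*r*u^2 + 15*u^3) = 7*r^2*u - 20*r*u^2 + 5*u^3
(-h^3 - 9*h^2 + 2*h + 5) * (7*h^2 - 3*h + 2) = -7*h^5 - 60*h^4 + 39*h^3 + 11*h^2 - 11*h + 10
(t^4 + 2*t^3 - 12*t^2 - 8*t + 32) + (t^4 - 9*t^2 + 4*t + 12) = 2*t^4 + 2*t^3 - 21*t^2 - 4*t + 44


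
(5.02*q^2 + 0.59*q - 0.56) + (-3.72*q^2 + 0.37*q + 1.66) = 1.3*q^2 + 0.96*q + 1.1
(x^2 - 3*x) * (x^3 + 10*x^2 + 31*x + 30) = x^5 + 7*x^4 + x^3 - 63*x^2 - 90*x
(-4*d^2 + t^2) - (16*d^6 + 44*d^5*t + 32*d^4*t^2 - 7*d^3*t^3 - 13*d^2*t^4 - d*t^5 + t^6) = -16*d^6 - 44*d^5*t - 32*d^4*t^2 + 7*d^3*t^3 + 13*d^2*t^4 - 4*d^2 + d*t^5 - t^6 + t^2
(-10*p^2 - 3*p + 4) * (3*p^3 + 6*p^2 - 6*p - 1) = -30*p^5 - 69*p^4 + 54*p^3 + 52*p^2 - 21*p - 4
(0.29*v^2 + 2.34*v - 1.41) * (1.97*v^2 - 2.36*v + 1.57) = 0.5713*v^4 + 3.9254*v^3 - 7.8448*v^2 + 7.0014*v - 2.2137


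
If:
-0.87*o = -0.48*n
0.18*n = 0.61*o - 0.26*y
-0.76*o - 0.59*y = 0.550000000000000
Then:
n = -0.71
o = -0.39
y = -0.43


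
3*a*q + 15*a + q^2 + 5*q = (3*a + q)*(q + 5)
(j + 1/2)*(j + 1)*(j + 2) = j^3 + 7*j^2/2 + 7*j/2 + 1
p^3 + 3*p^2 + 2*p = p*(p + 1)*(p + 2)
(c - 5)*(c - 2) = c^2 - 7*c + 10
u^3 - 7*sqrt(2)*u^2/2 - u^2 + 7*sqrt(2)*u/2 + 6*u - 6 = (u - 1)*(u - 2*sqrt(2))*(u - 3*sqrt(2)/2)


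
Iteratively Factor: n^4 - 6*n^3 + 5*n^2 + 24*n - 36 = (n - 3)*(n^3 - 3*n^2 - 4*n + 12) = (n - 3)^2*(n^2 - 4) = (n - 3)^2*(n - 2)*(n + 2)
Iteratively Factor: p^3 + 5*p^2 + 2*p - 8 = (p + 2)*(p^2 + 3*p - 4) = (p - 1)*(p + 2)*(p + 4)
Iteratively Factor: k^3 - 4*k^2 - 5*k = (k)*(k^2 - 4*k - 5) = k*(k + 1)*(k - 5)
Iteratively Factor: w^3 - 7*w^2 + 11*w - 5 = (w - 5)*(w^2 - 2*w + 1) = (w - 5)*(w - 1)*(w - 1)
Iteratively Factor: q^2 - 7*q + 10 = (q - 2)*(q - 5)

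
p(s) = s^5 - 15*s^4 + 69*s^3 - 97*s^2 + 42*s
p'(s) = 5*s^4 - 60*s^3 + 207*s^2 - 194*s + 42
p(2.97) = 140.75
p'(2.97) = 108.90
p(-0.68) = -98.46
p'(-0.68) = 289.57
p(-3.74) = -8790.05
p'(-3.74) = 7780.08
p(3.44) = 186.65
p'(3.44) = 81.91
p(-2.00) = -1296.00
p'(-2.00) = 1818.00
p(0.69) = 2.22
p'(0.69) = -11.88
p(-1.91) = -1139.92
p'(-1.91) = 1652.31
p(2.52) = 90.77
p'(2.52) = 109.11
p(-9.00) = -216000.00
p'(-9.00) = 95100.00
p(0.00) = 0.00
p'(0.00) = 42.00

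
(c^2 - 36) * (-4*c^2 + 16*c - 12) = -4*c^4 + 16*c^3 + 132*c^2 - 576*c + 432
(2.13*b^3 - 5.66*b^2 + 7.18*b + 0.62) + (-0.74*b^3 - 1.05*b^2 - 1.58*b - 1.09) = 1.39*b^3 - 6.71*b^2 + 5.6*b - 0.47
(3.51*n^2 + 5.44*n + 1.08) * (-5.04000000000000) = -17.6904*n^2 - 27.4176*n - 5.4432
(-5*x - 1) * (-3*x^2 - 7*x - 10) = 15*x^3 + 38*x^2 + 57*x + 10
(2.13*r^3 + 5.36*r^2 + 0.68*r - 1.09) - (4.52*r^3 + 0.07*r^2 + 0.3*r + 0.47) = -2.39*r^3 + 5.29*r^2 + 0.38*r - 1.56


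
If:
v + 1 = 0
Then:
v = -1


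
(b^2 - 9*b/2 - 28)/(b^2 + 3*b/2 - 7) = (b - 8)/(b - 2)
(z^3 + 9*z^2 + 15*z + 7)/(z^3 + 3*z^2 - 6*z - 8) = (z^2 + 8*z + 7)/(z^2 + 2*z - 8)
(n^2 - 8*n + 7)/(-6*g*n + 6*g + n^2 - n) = (7 - n)/(6*g - n)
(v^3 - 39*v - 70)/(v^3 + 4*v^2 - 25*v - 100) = (v^2 - 5*v - 14)/(v^2 - v - 20)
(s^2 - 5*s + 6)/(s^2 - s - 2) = (s - 3)/(s + 1)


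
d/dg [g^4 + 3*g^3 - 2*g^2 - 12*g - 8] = 4*g^3 + 9*g^2 - 4*g - 12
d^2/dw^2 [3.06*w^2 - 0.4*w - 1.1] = 6.12000000000000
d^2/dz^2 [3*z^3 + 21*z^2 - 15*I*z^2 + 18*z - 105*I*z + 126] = 18*z + 42 - 30*I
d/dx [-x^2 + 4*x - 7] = 4 - 2*x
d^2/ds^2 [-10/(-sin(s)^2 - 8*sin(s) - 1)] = 20*(-2*sin(s)^4 - 12*sin(s)^3 - 27*sin(s)^2 + 28*sin(s) + 63)/(sin(s)^2 + 8*sin(s) + 1)^3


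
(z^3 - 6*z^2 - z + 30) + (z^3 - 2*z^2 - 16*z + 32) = 2*z^3 - 8*z^2 - 17*z + 62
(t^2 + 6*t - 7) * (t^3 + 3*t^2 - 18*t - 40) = t^5 + 9*t^4 - 7*t^3 - 169*t^2 - 114*t + 280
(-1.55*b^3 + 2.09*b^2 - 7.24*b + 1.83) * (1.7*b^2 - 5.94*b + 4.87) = -2.635*b^5 + 12.76*b^4 - 32.2711*b^3 + 56.2949*b^2 - 46.129*b + 8.9121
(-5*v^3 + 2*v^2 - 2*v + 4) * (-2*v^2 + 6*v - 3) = 10*v^5 - 34*v^4 + 31*v^3 - 26*v^2 + 30*v - 12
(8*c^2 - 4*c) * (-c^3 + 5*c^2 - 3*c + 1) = -8*c^5 + 44*c^4 - 44*c^3 + 20*c^2 - 4*c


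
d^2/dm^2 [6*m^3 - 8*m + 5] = 36*m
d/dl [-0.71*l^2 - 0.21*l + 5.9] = -1.42*l - 0.21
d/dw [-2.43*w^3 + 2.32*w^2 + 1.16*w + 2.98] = -7.29*w^2 + 4.64*w + 1.16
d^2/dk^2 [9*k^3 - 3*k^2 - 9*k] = 54*k - 6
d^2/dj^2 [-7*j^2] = -14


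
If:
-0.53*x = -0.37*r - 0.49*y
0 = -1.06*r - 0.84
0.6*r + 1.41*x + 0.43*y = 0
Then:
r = -0.79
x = 0.12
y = 0.72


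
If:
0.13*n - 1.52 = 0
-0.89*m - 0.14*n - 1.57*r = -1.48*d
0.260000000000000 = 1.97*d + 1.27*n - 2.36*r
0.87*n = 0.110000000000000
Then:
No Solution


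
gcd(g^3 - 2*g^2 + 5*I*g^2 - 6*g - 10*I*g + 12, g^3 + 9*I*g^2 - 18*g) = g + 3*I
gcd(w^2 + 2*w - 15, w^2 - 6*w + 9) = w - 3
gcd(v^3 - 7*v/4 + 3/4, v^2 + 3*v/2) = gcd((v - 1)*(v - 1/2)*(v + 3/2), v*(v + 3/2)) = v + 3/2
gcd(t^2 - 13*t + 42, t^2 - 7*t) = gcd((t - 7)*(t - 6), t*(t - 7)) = t - 7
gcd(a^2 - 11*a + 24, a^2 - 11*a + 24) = a^2 - 11*a + 24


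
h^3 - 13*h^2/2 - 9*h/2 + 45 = (h - 6)*(h - 3)*(h + 5/2)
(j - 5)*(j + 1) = j^2 - 4*j - 5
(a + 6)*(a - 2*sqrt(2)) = a^2 - 2*sqrt(2)*a + 6*a - 12*sqrt(2)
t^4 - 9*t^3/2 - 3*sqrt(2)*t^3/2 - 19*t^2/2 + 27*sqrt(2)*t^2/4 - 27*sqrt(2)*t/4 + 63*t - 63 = (t - 3)*(t - 3/2)*(t - 7*sqrt(2)/2)*(t + 2*sqrt(2))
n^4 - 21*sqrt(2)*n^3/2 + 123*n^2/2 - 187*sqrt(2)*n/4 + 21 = (n - 6*sqrt(2))*(n - 7*sqrt(2)/2)*(n - sqrt(2)/2)^2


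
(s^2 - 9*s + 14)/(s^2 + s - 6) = (s - 7)/(s + 3)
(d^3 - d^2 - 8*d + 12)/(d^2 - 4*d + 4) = d + 3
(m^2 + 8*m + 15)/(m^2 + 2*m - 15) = (m + 3)/(m - 3)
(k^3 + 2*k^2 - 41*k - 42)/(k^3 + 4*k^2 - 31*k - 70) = (k^2 - 5*k - 6)/(k^2 - 3*k - 10)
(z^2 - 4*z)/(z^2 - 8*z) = (z - 4)/(z - 8)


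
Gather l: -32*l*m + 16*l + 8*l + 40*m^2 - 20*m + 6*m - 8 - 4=l*(24 - 32*m) + 40*m^2 - 14*m - 12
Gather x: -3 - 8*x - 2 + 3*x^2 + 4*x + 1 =3*x^2 - 4*x - 4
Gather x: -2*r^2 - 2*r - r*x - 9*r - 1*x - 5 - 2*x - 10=-2*r^2 - 11*r + x*(-r - 3) - 15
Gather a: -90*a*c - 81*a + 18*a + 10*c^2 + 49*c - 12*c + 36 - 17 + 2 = a*(-90*c - 63) + 10*c^2 + 37*c + 21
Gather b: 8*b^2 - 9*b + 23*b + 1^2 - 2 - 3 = 8*b^2 + 14*b - 4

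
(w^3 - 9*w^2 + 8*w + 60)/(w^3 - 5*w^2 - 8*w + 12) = (w - 5)/(w - 1)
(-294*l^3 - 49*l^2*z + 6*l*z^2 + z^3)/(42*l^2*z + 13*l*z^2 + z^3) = (-7*l + z)/z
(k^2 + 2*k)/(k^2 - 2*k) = (k + 2)/(k - 2)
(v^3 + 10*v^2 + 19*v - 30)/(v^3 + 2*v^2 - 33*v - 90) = (v^2 + 5*v - 6)/(v^2 - 3*v - 18)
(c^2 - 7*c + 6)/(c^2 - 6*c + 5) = (c - 6)/(c - 5)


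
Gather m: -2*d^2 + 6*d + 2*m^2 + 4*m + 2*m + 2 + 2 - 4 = -2*d^2 + 6*d + 2*m^2 + 6*m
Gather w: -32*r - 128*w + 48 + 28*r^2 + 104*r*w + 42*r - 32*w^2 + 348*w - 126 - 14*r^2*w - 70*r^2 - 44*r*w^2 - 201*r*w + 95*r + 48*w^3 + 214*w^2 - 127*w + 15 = -42*r^2 + 105*r + 48*w^3 + w^2*(182 - 44*r) + w*(-14*r^2 - 97*r + 93) - 63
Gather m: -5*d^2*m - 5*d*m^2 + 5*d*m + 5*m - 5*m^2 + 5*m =m^2*(-5*d - 5) + m*(-5*d^2 + 5*d + 10)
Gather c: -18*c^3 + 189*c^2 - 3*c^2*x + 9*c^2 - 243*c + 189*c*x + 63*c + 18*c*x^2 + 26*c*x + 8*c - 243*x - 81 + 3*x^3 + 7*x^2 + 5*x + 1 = -18*c^3 + c^2*(198 - 3*x) + c*(18*x^2 + 215*x - 172) + 3*x^3 + 7*x^2 - 238*x - 80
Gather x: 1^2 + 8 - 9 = 0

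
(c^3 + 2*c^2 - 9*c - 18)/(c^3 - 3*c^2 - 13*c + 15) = (c^2 - c - 6)/(c^2 - 6*c + 5)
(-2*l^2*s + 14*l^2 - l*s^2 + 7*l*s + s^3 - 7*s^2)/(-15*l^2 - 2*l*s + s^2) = (2*l^2*s - 14*l^2 + l*s^2 - 7*l*s - s^3 + 7*s^2)/(15*l^2 + 2*l*s - s^2)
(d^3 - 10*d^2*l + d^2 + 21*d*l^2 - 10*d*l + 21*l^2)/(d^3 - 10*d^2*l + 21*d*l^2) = (d + 1)/d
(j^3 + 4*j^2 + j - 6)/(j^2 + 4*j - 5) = (j^2 + 5*j + 6)/(j + 5)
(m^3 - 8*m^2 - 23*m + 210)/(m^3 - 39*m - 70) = (m - 6)/(m + 2)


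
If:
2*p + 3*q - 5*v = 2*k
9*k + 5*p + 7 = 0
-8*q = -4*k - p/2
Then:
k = -80*v/71 - 49/71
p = 144*v/71 - 56/355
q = -31*v/71 - 126/355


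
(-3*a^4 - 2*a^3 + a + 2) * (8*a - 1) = -24*a^5 - 13*a^4 + 2*a^3 + 8*a^2 + 15*a - 2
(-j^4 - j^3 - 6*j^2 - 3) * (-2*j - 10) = 2*j^5 + 12*j^4 + 22*j^3 + 60*j^2 + 6*j + 30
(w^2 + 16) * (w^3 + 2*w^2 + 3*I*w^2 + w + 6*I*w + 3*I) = w^5 + 2*w^4 + 3*I*w^4 + 17*w^3 + 6*I*w^3 + 32*w^2 + 51*I*w^2 + 16*w + 96*I*w + 48*I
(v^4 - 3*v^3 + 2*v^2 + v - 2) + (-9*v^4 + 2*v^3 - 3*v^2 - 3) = -8*v^4 - v^3 - v^2 + v - 5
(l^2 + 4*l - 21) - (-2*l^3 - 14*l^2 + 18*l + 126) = 2*l^3 + 15*l^2 - 14*l - 147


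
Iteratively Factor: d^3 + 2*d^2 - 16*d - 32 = (d + 2)*(d^2 - 16) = (d - 4)*(d + 2)*(d + 4)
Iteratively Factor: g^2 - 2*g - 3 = (g + 1)*(g - 3)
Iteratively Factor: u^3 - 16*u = (u)*(u^2 - 16) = u*(u - 4)*(u + 4)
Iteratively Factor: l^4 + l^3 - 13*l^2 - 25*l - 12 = (l - 4)*(l^3 + 5*l^2 + 7*l + 3) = (l - 4)*(l + 1)*(l^2 + 4*l + 3) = (l - 4)*(l + 1)^2*(l + 3)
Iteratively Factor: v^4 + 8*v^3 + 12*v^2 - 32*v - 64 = (v + 2)*(v^3 + 6*v^2 - 32) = (v + 2)*(v + 4)*(v^2 + 2*v - 8) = (v - 2)*(v + 2)*(v + 4)*(v + 4)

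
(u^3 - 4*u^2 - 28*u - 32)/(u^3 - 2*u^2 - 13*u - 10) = (u^2 - 6*u - 16)/(u^2 - 4*u - 5)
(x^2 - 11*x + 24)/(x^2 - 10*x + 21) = (x - 8)/(x - 7)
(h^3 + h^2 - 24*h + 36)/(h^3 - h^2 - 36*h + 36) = (h^2 - 5*h + 6)/(h^2 - 7*h + 6)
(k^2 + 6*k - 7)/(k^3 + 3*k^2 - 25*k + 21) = 1/(k - 3)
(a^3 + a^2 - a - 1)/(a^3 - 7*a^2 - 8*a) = (a^2 - 1)/(a*(a - 8))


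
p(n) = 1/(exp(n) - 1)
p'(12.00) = 0.00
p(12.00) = 0.00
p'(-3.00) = -0.06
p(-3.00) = -1.05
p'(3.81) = -0.02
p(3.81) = 0.02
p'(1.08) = -0.78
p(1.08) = 0.51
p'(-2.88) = -0.06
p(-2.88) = -1.06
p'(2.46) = -0.10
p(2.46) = 0.09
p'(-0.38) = -6.84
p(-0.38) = -3.16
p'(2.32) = -0.12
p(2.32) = 0.11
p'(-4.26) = -0.01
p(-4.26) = -1.01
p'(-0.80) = -1.48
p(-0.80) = -1.82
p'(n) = -exp(n)/(exp(n) - 1)^2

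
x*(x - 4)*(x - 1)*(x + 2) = x^4 - 3*x^3 - 6*x^2 + 8*x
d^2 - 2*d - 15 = (d - 5)*(d + 3)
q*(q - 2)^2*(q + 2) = q^4 - 2*q^3 - 4*q^2 + 8*q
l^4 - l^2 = l^2*(l - 1)*(l + 1)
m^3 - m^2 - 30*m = m*(m - 6)*(m + 5)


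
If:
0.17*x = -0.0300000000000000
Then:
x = -0.18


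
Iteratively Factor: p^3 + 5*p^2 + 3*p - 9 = (p + 3)*(p^2 + 2*p - 3) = (p - 1)*(p + 3)*(p + 3)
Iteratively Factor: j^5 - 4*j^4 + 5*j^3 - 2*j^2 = (j - 1)*(j^4 - 3*j^3 + 2*j^2) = (j - 2)*(j - 1)*(j^3 - j^2) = j*(j - 2)*(j - 1)*(j^2 - j) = j*(j - 2)*(j - 1)^2*(j)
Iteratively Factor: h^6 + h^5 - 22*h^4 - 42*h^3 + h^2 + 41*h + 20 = (h + 1)*(h^5 - 22*h^3 - 20*h^2 + 21*h + 20) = (h + 1)^2*(h^4 - h^3 - 21*h^2 + h + 20) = (h + 1)^2*(h + 4)*(h^3 - 5*h^2 - h + 5) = (h + 1)^3*(h + 4)*(h^2 - 6*h + 5) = (h - 1)*(h + 1)^3*(h + 4)*(h - 5)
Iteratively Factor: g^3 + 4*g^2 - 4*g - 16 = (g + 2)*(g^2 + 2*g - 8) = (g + 2)*(g + 4)*(g - 2)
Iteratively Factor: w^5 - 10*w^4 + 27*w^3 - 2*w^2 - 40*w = (w - 5)*(w^4 - 5*w^3 + 2*w^2 + 8*w) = (w - 5)*(w + 1)*(w^3 - 6*w^2 + 8*w) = (w - 5)*(w - 2)*(w + 1)*(w^2 - 4*w) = w*(w - 5)*(w - 2)*(w + 1)*(w - 4)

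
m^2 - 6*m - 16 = (m - 8)*(m + 2)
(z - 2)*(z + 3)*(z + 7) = z^3 + 8*z^2 + z - 42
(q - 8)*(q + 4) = q^2 - 4*q - 32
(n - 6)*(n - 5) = n^2 - 11*n + 30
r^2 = r^2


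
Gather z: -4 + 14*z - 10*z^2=-10*z^2 + 14*z - 4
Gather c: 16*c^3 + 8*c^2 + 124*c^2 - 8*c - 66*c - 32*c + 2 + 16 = 16*c^3 + 132*c^2 - 106*c + 18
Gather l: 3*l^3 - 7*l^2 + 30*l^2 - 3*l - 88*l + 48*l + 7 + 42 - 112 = 3*l^3 + 23*l^2 - 43*l - 63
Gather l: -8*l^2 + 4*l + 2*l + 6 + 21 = -8*l^2 + 6*l + 27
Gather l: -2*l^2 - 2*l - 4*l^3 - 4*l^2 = -4*l^3 - 6*l^2 - 2*l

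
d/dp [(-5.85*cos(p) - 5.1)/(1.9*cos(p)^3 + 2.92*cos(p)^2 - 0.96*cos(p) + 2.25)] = (-22.23*cos(p)^3 - 46.152*cos(p)^2 - 29.784*cos(p) + 18.0585)*sin(p)/(3.61*cos(p)^6 + 11.096*cos(p)^5 + 4.8784*cos(p)^4 + 2.9436*cos(p)^3 + 14.0616*cos(p)^2 - 4.32*cos(p) + 5.0625)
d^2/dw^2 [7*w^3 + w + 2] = 42*w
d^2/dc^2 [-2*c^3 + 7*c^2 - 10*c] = 14 - 12*c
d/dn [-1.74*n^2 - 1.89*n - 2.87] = -3.48*n - 1.89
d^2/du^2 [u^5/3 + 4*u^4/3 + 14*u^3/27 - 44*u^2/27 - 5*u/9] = 20*u^3/3 + 16*u^2 + 28*u/9 - 88/27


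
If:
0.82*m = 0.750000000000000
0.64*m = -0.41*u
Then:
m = 0.91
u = -1.43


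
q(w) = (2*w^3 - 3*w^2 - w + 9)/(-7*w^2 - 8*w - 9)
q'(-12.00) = -0.29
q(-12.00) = 4.20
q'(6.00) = -0.26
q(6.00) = -1.06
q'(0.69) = 0.55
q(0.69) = -0.42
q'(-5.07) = -0.31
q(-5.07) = 2.18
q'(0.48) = 0.74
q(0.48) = -0.56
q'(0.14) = 1.00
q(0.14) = -0.86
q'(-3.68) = -0.37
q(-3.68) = 1.72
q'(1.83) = -0.03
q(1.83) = -0.20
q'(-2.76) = -0.52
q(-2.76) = 1.32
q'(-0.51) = -0.38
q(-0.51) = -1.26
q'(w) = (14*w + 8)*(2*w^3 - 3*w^2 - w + 9)/(-7*w^2 - 8*w - 9)^2 + (6*w^2 - 6*w - 1)/(-7*w^2 - 8*w - 9)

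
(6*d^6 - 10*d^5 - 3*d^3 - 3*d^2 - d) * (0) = 0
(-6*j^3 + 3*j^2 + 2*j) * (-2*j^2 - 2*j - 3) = 12*j^5 + 6*j^4 + 8*j^3 - 13*j^2 - 6*j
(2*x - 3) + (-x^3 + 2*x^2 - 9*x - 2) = -x^3 + 2*x^2 - 7*x - 5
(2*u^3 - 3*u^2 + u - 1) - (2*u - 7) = 2*u^3 - 3*u^2 - u + 6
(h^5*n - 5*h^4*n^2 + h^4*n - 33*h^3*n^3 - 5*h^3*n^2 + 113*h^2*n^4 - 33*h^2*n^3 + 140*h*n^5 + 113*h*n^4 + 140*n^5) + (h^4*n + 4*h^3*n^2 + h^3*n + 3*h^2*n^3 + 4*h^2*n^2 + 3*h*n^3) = h^5*n - 5*h^4*n^2 + 2*h^4*n - 33*h^3*n^3 - h^3*n^2 + h^3*n + 113*h^2*n^4 - 30*h^2*n^3 + 4*h^2*n^2 + 140*h*n^5 + 113*h*n^4 + 3*h*n^3 + 140*n^5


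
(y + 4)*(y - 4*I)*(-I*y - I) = -I*y^3 - 4*y^2 - 5*I*y^2 - 20*y - 4*I*y - 16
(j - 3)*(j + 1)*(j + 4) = j^3 + 2*j^2 - 11*j - 12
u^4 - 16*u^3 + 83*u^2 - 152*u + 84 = (u - 7)*(u - 6)*(u - 2)*(u - 1)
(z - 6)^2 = z^2 - 12*z + 36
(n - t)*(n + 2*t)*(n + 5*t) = n^3 + 6*n^2*t + 3*n*t^2 - 10*t^3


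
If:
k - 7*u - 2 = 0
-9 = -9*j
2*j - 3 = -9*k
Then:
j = 1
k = 1/9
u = -17/63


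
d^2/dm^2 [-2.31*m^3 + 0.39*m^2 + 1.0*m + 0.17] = 0.78 - 13.86*m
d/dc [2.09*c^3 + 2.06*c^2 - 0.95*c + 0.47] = 6.27*c^2 + 4.12*c - 0.95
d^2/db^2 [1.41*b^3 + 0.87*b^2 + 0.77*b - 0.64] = 8.46*b + 1.74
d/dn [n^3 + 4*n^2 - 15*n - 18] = 3*n^2 + 8*n - 15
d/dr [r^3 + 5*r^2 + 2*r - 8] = 3*r^2 + 10*r + 2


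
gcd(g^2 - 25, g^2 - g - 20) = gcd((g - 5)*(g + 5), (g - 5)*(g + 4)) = g - 5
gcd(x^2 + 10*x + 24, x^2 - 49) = 1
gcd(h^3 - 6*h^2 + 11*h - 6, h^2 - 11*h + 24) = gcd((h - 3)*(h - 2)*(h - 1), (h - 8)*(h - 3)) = h - 3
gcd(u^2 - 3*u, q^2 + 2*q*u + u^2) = 1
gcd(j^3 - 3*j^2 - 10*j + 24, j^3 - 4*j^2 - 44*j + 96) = j - 2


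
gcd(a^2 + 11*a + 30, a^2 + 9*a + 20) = a + 5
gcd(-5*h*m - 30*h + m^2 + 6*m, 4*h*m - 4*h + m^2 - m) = 1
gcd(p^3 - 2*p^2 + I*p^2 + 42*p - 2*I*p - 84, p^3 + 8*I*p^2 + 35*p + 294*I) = p^2 + I*p + 42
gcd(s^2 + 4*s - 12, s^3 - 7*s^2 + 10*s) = s - 2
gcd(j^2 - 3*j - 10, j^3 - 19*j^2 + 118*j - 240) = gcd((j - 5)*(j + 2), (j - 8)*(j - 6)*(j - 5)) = j - 5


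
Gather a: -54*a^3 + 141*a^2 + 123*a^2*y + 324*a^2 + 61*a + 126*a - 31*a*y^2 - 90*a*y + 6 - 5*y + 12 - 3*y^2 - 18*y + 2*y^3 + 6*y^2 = -54*a^3 + a^2*(123*y + 465) + a*(-31*y^2 - 90*y + 187) + 2*y^3 + 3*y^2 - 23*y + 18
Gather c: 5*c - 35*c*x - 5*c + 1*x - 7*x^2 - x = -35*c*x - 7*x^2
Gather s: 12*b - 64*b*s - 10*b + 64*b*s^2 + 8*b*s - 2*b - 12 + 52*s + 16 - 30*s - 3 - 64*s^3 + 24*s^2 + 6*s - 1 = -64*s^3 + s^2*(64*b + 24) + s*(28 - 56*b)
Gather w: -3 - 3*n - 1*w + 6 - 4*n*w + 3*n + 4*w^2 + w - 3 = -4*n*w + 4*w^2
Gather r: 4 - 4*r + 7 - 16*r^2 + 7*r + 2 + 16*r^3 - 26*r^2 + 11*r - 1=16*r^3 - 42*r^2 + 14*r + 12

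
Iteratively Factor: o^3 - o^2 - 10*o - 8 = (o + 2)*(o^2 - 3*o - 4) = (o + 1)*(o + 2)*(o - 4)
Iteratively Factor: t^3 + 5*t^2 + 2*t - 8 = (t - 1)*(t^2 + 6*t + 8) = (t - 1)*(t + 4)*(t + 2)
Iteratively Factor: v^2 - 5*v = (v)*(v - 5)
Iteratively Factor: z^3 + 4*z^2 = (z)*(z^2 + 4*z) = z*(z + 4)*(z)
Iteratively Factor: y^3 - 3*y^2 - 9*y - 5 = (y + 1)*(y^2 - 4*y - 5) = (y - 5)*(y + 1)*(y + 1)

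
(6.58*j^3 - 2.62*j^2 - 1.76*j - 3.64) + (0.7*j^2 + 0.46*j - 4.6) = 6.58*j^3 - 1.92*j^2 - 1.3*j - 8.24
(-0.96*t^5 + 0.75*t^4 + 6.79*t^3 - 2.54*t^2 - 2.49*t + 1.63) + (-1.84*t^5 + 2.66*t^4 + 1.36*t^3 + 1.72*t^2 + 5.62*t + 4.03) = -2.8*t^5 + 3.41*t^4 + 8.15*t^3 - 0.82*t^2 + 3.13*t + 5.66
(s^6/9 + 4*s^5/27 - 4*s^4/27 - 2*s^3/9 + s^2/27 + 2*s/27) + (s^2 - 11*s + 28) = s^6/9 + 4*s^5/27 - 4*s^4/27 - 2*s^3/9 + 28*s^2/27 - 295*s/27 + 28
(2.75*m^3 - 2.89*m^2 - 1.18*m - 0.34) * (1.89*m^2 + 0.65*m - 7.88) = 5.1975*m^5 - 3.6746*m^4 - 25.7787*m^3 + 21.3636*m^2 + 9.0774*m + 2.6792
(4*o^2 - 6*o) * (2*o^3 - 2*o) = 8*o^5 - 12*o^4 - 8*o^3 + 12*o^2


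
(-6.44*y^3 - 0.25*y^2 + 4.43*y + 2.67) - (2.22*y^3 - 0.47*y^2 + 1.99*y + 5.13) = -8.66*y^3 + 0.22*y^2 + 2.44*y - 2.46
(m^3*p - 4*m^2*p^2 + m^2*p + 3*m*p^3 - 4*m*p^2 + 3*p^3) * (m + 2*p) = m^4*p - 2*m^3*p^2 + m^3*p - 5*m^2*p^3 - 2*m^2*p^2 + 6*m*p^4 - 5*m*p^3 + 6*p^4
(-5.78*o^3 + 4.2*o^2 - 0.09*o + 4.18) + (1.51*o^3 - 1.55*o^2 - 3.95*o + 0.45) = -4.27*o^3 + 2.65*o^2 - 4.04*o + 4.63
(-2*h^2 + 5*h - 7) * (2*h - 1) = -4*h^3 + 12*h^2 - 19*h + 7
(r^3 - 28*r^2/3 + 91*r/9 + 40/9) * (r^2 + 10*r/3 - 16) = r^5 - 6*r^4 - 37*r^3 + 5062*r^2/27 - 3968*r/27 - 640/9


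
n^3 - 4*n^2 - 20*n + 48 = (n - 6)*(n - 2)*(n + 4)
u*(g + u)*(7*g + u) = 7*g^2*u + 8*g*u^2 + u^3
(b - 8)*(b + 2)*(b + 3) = b^3 - 3*b^2 - 34*b - 48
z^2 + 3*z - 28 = (z - 4)*(z + 7)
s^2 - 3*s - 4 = (s - 4)*(s + 1)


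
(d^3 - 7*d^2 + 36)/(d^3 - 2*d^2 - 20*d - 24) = (d - 3)/(d + 2)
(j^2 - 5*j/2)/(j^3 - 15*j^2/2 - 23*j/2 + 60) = j/(j^2 - 5*j - 24)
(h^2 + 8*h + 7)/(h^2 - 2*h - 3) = (h + 7)/(h - 3)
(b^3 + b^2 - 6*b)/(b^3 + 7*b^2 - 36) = b/(b + 6)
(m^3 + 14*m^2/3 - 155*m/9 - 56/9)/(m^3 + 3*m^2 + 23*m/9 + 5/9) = (3*m^2 + 13*m - 56)/(3*m^2 + 8*m + 5)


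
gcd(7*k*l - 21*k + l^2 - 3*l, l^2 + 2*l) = 1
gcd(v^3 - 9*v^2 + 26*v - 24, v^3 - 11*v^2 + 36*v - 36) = v^2 - 5*v + 6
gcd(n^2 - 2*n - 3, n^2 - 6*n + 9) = n - 3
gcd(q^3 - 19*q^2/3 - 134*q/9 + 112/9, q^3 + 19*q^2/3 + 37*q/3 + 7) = q + 7/3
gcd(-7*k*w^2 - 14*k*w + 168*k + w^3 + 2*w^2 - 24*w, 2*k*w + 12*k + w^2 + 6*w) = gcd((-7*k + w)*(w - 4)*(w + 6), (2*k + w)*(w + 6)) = w + 6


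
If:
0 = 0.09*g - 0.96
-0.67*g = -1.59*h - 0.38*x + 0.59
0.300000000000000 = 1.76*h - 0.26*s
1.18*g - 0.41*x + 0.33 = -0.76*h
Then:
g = 10.67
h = -1.85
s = -13.65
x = 28.08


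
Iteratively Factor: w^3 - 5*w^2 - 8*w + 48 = (w - 4)*(w^2 - w - 12) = (w - 4)*(w + 3)*(w - 4)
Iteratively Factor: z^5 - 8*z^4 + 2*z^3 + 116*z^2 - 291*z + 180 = (z - 1)*(z^4 - 7*z^3 - 5*z^2 + 111*z - 180) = (z - 3)*(z - 1)*(z^3 - 4*z^2 - 17*z + 60) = (z - 3)^2*(z - 1)*(z^2 - z - 20) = (z - 3)^2*(z - 1)*(z + 4)*(z - 5)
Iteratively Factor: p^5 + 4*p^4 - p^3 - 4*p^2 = (p + 1)*(p^4 + 3*p^3 - 4*p^2) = (p - 1)*(p + 1)*(p^3 + 4*p^2) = p*(p - 1)*(p + 1)*(p^2 + 4*p) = p^2*(p - 1)*(p + 1)*(p + 4)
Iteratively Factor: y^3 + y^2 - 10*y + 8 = (y - 1)*(y^2 + 2*y - 8) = (y - 1)*(y + 4)*(y - 2)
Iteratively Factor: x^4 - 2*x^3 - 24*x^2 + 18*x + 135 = (x - 5)*(x^3 + 3*x^2 - 9*x - 27) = (x - 5)*(x - 3)*(x^2 + 6*x + 9) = (x - 5)*(x - 3)*(x + 3)*(x + 3)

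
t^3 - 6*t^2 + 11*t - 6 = (t - 3)*(t - 2)*(t - 1)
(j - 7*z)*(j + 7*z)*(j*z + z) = j^3*z + j^2*z - 49*j*z^3 - 49*z^3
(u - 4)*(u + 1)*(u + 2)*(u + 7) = u^4 + 6*u^3 - 17*u^2 - 78*u - 56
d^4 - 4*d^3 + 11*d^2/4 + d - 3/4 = (d - 3)*(d - 1)*(d - 1/2)*(d + 1/2)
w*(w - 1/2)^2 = w^3 - w^2 + w/4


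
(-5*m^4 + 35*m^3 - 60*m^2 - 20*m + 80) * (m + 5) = -5*m^5 + 10*m^4 + 115*m^3 - 320*m^2 - 20*m + 400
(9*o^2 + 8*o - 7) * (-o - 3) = -9*o^3 - 35*o^2 - 17*o + 21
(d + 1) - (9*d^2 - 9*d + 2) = -9*d^2 + 10*d - 1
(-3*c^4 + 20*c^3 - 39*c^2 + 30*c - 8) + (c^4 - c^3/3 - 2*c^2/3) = -2*c^4 + 59*c^3/3 - 119*c^2/3 + 30*c - 8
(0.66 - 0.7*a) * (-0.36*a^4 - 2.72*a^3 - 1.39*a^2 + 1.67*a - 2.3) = 0.252*a^5 + 1.6664*a^4 - 0.8222*a^3 - 2.0864*a^2 + 2.7122*a - 1.518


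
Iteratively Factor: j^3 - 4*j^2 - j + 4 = (j - 1)*(j^2 - 3*j - 4) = (j - 1)*(j + 1)*(j - 4)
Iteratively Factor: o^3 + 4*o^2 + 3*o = (o + 1)*(o^2 + 3*o) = (o + 1)*(o + 3)*(o)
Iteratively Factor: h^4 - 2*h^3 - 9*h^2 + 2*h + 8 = (h - 4)*(h^3 + 2*h^2 - h - 2) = (h - 4)*(h + 1)*(h^2 + h - 2) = (h - 4)*(h + 1)*(h + 2)*(h - 1)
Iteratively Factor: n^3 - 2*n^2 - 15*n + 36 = (n - 3)*(n^2 + n - 12) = (n - 3)^2*(n + 4)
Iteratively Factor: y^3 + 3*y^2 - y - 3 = (y + 3)*(y^2 - 1) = (y - 1)*(y + 3)*(y + 1)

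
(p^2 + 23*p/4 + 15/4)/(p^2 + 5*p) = (p + 3/4)/p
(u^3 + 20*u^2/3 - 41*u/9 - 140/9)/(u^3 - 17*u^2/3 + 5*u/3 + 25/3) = (3*u^2 + 25*u + 28)/(3*(u^2 - 4*u - 5))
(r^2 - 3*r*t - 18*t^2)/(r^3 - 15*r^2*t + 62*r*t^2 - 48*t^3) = (r + 3*t)/(r^2 - 9*r*t + 8*t^2)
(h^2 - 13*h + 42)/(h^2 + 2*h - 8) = (h^2 - 13*h + 42)/(h^2 + 2*h - 8)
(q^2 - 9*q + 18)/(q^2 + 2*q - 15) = (q - 6)/(q + 5)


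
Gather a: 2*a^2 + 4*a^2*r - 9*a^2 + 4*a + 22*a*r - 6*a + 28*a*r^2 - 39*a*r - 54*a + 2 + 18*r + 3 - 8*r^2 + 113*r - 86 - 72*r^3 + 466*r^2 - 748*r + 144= a^2*(4*r - 7) + a*(28*r^2 - 17*r - 56) - 72*r^3 + 458*r^2 - 617*r + 63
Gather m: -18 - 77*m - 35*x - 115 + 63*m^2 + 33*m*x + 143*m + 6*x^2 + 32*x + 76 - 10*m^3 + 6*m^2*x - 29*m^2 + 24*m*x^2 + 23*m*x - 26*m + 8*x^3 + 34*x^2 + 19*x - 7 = -10*m^3 + m^2*(6*x + 34) + m*(24*x^2 + 56*x + 40) + 8*x^3 + 40*x^2 + 16*x - 64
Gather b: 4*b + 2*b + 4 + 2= 6*b + 6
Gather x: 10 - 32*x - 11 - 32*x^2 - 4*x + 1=-32*x^2 - 36*x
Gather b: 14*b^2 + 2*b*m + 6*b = 14*b^2 + b*(2*m + 6)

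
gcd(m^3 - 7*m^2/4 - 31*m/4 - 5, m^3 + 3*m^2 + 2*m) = m + 1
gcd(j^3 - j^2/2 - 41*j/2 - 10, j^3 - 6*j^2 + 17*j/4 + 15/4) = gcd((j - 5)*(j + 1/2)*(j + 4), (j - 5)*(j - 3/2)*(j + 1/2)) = j^2 - 9*j/2 - 5/2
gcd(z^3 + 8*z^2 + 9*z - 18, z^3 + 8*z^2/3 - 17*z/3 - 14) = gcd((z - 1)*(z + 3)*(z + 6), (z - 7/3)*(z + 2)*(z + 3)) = z + 3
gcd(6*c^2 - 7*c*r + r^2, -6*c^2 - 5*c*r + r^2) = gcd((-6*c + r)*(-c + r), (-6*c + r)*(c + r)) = -6*c + r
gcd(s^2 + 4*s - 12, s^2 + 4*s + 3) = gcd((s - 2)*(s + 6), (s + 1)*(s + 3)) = 1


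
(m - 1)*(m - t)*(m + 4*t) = m^3 + 3*m^2*t - m^2 - 4*m*t^2 - 3*m*t + 4*t^2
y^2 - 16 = (y - 4)*(y + 4)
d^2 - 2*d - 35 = (d - 7)*(d + 5)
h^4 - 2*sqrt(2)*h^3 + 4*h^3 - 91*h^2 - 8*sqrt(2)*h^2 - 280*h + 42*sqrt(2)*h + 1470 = (h - 3)*(h + 7)*(h - 7*sqrt(2))*(h + 5*sqrt(2))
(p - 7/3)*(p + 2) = p^2 - p/3 - 14/3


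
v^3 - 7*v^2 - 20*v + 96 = (v - 8)*(v - 3)*(v + 4)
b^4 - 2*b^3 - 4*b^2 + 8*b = b*(b - 2)^2*(b + 2)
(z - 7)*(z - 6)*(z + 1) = z^3 - 12*z^2 + 29*z + 42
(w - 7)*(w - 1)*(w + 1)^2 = w^4 - 6*w^3 - 8*w^2 + 6*w + 7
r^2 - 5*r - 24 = (r - 8)*(r + 3)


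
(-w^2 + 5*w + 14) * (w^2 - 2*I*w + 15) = -w^4 + 5*w^3 + 2*I*w^3 - w^2 - 10*I*w^2 + 75*w - 28*I*w + 210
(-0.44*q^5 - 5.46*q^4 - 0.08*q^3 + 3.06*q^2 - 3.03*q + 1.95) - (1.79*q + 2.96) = -0.44*q^5 - 5.46*q^4 - 0.08*q^3 + 3.06*q^2 - 4.82*q - 1.01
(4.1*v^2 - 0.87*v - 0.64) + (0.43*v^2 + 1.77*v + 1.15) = 4.53*v^2 + 0.9*v + 0.51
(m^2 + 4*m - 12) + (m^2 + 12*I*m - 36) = 2*m^2 + 4*m + 12*I*m - 48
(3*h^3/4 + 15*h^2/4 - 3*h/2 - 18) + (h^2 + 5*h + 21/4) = 3*h^3/4 + 19*h^2/4 + 7*h/2 - 51/4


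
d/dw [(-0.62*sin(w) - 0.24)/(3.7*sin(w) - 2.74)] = 2.5868*cos(w)/(3.7*sin(w) - 2.74)^2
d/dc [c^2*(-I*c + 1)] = c*(-3*I*c + 2)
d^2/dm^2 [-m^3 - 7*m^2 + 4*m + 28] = -6*m - 14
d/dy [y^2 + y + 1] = 2*y + 1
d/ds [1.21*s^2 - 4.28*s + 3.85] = 2.42*s - 4.28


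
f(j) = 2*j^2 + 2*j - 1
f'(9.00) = 38.00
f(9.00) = 179.00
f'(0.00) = 2.00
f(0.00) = -1.00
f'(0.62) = 4.48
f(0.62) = 1.01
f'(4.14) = 18.56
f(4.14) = 41.56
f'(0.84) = 5.36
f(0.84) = 2.09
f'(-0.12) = 1.52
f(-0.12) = -1.21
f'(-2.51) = -8.04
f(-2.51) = 6.58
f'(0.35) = 3.40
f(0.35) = -0.06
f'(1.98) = 9.92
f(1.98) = 10.80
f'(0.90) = 5.60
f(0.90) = 2.42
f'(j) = 4*j + 2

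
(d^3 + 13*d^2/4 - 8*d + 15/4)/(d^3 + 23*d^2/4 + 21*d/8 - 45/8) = 2*(d - 1)/(2*d + 3)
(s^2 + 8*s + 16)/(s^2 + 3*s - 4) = (s + 4)/(s - 1)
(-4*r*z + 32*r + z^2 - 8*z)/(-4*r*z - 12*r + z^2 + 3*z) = (z - 8)/(z + 3)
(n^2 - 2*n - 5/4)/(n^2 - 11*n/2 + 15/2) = (n + 1/2)/(n - 3)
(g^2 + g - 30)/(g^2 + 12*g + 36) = (g - 5)/(g + 6)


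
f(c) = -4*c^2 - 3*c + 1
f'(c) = -8*c - 3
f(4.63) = -98.64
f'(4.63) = -40.04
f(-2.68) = -19.69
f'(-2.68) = 18.44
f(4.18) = -81.43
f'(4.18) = -36.44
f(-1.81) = -6.67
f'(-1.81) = 11.48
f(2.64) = -34.80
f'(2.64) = -24.12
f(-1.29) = -1.79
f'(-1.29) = 7.32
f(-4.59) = -69.50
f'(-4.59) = 33.72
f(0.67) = -2.81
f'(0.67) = -8.36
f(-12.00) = -539.00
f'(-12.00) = 93.00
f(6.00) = -161.00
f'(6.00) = -51.00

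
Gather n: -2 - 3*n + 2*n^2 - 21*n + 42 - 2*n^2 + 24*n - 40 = 0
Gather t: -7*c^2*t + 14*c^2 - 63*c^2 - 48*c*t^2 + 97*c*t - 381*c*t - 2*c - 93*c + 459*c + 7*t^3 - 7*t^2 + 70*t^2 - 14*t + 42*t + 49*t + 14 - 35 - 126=-49*c^2 + 364*c + 7*t^3 + t^2*(63 - 48*c) + t*(-7*c^2 - 284*c + 77) - 147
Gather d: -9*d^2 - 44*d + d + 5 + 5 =-9*d^2 - 43*d + 10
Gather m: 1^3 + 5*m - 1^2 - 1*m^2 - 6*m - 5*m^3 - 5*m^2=-5*m^3 - 6*m^2 - m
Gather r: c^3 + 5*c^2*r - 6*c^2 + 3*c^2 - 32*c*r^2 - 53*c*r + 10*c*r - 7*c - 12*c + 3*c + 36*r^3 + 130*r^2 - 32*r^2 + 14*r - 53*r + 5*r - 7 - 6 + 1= c^3 - 3*c^2 - 16*c + 36*r^3 + r^2*(98 - 32*c) + r*(5*c^2 - 43*c - 34) - 12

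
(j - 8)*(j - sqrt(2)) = j^2 - 8*j - sqrt(2)*j + 8*sqrt(2)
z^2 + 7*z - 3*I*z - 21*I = (z + 7)*(z - 3*I)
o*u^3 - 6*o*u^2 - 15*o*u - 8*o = (u - 8)*(u + 1)*(o*u + o)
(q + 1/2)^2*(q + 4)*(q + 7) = q^4 + 12*q^3 + 157*q^2/4 + 123*q/4 + 7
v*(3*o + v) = 3*o*v + v^2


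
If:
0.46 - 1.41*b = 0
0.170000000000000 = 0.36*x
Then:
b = 0.33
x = 0.47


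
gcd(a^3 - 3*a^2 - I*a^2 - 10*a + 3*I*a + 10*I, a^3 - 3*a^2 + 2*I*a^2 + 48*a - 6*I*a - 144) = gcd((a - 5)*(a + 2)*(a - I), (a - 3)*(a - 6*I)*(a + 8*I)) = 1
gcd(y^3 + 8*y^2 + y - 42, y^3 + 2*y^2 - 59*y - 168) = y^2 + 10*y + 21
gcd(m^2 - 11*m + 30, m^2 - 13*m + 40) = m - 5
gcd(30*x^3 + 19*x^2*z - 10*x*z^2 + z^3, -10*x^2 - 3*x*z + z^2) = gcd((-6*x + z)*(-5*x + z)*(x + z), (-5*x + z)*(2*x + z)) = 5*x - z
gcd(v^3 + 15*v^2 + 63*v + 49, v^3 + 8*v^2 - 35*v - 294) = v^2 + 14*v + 49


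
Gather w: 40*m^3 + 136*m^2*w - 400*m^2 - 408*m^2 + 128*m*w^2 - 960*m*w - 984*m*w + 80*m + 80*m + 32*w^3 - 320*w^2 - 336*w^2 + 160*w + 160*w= 40*m^3 - 808*m^2 + 160*m + 32*w^3 + w^2*(128*m - 656) + w*(136*m^2 - 1944*m + 320)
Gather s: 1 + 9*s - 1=9*s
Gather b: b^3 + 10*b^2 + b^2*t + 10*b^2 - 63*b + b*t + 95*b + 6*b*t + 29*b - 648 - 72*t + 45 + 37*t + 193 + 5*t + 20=b^3 + b^2*(t + 20) + b*(7*t + 61) - 30*t - 390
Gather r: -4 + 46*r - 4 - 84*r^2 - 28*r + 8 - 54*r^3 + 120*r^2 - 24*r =-54*r^3 + 36*r^2 - 6*r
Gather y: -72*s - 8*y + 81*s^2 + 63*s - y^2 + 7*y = 81*s^2 - 9*s - y^2 - y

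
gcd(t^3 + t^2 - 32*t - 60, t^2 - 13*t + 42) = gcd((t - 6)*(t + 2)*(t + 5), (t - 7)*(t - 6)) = t - 6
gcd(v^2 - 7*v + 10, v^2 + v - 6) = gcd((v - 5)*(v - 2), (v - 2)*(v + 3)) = v - 2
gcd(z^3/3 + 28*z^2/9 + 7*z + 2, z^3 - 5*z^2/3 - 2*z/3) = z + 1/3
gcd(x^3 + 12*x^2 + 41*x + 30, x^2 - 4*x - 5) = x + 1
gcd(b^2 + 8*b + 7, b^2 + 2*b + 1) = b + 1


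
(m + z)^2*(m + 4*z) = m^3 + 6*m^2*z + 9*m*z^2 + 4*z^3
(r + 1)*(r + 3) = r^2 + 4*r + 3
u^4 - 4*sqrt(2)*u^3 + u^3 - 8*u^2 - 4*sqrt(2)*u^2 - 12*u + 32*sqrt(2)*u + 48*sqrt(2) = (u - 3)*(u + 2)^2*(u - 4*sqrt(2))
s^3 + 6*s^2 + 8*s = s*(s + 2)*(s + 4)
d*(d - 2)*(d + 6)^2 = d^4 + 10*d^3 + 12*d^2 - 72*d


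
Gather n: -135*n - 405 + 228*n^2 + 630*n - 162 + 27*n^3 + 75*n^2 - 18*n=27*n^3 + 303*n^2 + 477*n - 567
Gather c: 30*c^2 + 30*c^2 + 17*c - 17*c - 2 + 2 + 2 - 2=60*c^2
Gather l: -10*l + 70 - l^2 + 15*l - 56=-l^2 + 5*l + 14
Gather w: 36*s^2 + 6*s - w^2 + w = 36*s^2 + 6*s - w^2 + w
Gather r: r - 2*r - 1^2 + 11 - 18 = -r - 8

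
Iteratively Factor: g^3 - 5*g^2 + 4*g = (g)*(g^2 - 5*g + 4) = g*(g - 1)*(g - 4)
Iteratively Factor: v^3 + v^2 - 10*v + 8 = (v - 2)*(v^2 + 3*v - 4) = (v - 2)*(v + 4)*(v - 1)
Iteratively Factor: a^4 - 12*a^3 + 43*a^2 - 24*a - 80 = (a - 5)*(a^3 - 7*a^2 + 8*a + 16) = (a - 5)*(a - 4)*(a^2 - 3*a - 4) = (a - 5)*(a - 4)*(a + 1)*(a - 4)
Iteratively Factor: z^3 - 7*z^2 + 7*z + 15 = (z + 1)*(z^2 - 8*z + 15) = (z - 5)*(z + 1)*(z - 3)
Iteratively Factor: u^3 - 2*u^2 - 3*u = (u - 3)*(u^2 + u) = (u - 3)*(u + 1)*(u)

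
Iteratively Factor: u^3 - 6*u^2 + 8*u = (u - 2)*(u^2 - 4*u) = u*(u - 2)*(u - 4)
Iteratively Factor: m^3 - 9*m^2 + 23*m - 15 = (m - 3)*(m^2 - 6*m + 5) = (m - 5)*(m - 3)*(m - 1)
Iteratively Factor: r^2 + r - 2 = (r - 1)*(r + 2)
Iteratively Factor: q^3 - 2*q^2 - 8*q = (q)*(q^2 - 2*q - 8) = q*(q + 2)*(q - 4)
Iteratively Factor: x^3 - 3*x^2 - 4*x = (x + 1)*(x^2 - 4*x) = (x - 4)*(x + 1)*(x)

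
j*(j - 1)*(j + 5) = j^3 + 4*j^2 - 5*j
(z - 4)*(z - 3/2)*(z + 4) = z^3 - 3*z^2/2 - 16*z + 24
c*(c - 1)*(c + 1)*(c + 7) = c^4 + 7*c^3 - c^2 - 7*c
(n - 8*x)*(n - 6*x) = n^2 - 14*n*x + 48*x^2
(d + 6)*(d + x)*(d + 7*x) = d^3 + 8*d^2*x + 6*d^2 + 7*d*x^2 + 48*d*x + 42*x^2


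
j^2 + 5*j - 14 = (j - 2)*(j + 7)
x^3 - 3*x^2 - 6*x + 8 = (x - 4)*(x - 1)*(x + 2)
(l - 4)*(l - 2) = l^2 - 6*l + 8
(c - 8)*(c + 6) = c^2 - 2*c - 48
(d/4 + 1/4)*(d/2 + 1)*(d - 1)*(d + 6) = d^4/8 + d^3 + 11*d^2/8 - d - 3/2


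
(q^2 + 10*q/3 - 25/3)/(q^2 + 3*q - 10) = (q - 5/3)/(q - 2)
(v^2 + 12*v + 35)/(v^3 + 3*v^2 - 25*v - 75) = (v + 7)/(v^2 - 2*v - 15)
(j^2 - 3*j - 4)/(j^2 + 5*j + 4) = (j - 4)/(j + 4)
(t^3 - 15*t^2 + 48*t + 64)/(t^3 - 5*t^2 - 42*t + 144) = (t^2 - 7*t - 8)/(t^2 + 3*t - 18)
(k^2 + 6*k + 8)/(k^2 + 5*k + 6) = (k + 4)/(k + 3)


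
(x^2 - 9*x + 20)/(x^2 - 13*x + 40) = (x - 4)/(x - 8)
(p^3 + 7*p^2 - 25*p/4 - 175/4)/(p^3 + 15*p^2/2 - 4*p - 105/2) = (p + 5/2)/(p + 3)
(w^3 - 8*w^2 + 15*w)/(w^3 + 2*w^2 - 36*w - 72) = w*(w^2 - 8*w + 15)/(w^3 + 2*w^2 - 36*w - 72)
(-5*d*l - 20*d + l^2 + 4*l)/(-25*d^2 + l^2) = (l + 4)/(5*d + l)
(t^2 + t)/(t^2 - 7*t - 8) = t/(t - 8)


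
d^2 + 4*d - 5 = (d - 1)*(d + 5)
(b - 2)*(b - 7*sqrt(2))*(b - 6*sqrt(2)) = b^3 - 13*sqrt(2)*b^2 - 2*b^2 + 26*sqrt(2)*b + 84*b - 168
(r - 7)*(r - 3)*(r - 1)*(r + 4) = r^4 - 7*r^3 - 13*r^2 + 103*r - 84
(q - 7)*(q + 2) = q^2 - 5*q - 14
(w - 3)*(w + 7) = w^2 + 4*w - 21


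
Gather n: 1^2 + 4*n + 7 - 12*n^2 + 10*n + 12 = -12*n^2 + 14*n + 20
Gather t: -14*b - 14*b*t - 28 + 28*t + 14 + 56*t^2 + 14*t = -14*b + 56*t^2 + t*(42 - 14*b) - 14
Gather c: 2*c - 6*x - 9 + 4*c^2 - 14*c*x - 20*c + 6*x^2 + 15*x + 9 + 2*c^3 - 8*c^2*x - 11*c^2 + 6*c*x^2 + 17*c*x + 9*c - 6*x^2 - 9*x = 2*c^3 + c^2*(-8*x - 7) + c*(6*x^2 + 3*x - 9)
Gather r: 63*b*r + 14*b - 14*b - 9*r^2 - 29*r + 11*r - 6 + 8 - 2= -9*r^2 + r*(63*b - 18)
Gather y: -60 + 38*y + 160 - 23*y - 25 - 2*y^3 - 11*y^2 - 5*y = -2*y^3 - 11*y^2 + 10*y + 75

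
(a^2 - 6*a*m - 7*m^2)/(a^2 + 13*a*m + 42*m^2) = (a^2 - 6*a*m - 7*m^2)/(a^2 + 13*a*m + 42*m^2)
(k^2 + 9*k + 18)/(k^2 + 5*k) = (k^2 + 9*k + 18)/(k*(k + 5))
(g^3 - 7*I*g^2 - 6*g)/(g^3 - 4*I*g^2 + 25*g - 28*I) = g*(g - 6*I)/(g^2 - 3*I*g + 28)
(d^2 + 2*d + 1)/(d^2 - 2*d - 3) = (d + 1)/(d - 3)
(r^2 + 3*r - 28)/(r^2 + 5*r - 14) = (r - 4)/(r - 2)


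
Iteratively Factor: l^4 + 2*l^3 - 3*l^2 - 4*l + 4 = (l + 2)*(l^3 - 3*l + 2) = (l - 1)*(l + 2)*(l^2 + l - 2) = (l - 1)*(l + 2)^2*(l - 1)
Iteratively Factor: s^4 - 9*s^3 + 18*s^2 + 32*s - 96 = (s - 3)*(s^3 - 6*s^2 + 32) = (s - 4)*(s - 3)*(s^2 - 2*s - 8) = (s - 4)^2*(s - 3)*(s + 2)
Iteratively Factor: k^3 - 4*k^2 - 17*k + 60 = (k + 4)*(k^2 - 8*k + 15) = (k - 5)*(k + 4)*(k - 3)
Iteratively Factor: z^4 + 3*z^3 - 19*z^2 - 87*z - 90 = (z + 3)*(z^3 - 19*z - 30) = (z + 2)*(z + 3)*(z^2 - 2*z - 15) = (z - 5)*(z + 2)*(z + 3)*(z + 3)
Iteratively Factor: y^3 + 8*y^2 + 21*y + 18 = (y + 3)*(y^2 + 5*y + 6) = (y + 2)*(y + 3)*(y + 3)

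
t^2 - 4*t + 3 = (t - 3)*(t - 1)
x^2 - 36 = (x - 6)*(x + 6)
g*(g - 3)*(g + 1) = g^3 - 2*g^2 - 3*g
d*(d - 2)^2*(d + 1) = d^4 - 3*d^3 + 4*d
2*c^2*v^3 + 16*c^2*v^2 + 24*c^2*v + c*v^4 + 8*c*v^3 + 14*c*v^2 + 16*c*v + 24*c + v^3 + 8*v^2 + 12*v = (2*c + v)*(v + 2)*(v + 6)*(c*v + 1)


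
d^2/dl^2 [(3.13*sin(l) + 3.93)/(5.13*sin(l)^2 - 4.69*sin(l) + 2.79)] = (-82.3718970000001*sin(l)^5 - 489.008529*sin(l)^4 + 717.200163*sin(l)^3 + 718.14711*sin(l)^2 - 911.908908*sin(l) + 142.30425)/(135.005697*sin(l)^6 - 370.278783*sin(l)^5 + 558.792432*sin(l)^4 - 505.921087*sin(l)^3 + 303.904656*sin(l)^2 - 109.522287*sin(l) + 21.717639)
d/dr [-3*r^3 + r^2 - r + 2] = -9*r^2 + 2*r - 1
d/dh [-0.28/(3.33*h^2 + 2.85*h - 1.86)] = (1.8648*h + 0.798)/(3.33*h^2 + 2.85*h - 1.86)^2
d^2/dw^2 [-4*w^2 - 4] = -8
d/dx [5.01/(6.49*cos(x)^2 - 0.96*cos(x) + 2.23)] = (65.0298*cos(x) - 4.8096)*sin(x)/(6.49*cos(x)^2 - 0.96*cos(x) + 2.23)^2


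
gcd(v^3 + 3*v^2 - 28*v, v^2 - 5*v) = v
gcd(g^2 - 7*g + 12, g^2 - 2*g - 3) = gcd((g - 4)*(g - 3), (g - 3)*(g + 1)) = g - 3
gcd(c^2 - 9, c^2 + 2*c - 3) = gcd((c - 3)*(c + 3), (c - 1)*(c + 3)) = c + 3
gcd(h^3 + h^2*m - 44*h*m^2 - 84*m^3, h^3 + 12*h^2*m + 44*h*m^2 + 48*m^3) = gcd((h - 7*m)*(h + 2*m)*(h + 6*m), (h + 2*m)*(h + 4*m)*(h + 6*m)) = h^2 + 8*h*m + 12*m^2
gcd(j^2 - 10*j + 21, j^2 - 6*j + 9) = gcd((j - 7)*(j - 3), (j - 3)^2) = j - 3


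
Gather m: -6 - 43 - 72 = -121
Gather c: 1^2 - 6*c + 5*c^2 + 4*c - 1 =5*c^2 - 2*c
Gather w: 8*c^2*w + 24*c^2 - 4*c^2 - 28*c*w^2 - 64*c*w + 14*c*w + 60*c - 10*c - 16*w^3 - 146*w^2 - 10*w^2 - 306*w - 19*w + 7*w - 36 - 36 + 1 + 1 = 20*c^2 + 50*c - 16*w^3 + w^2*(-28*c - 156) + w*(8*c^2 - 50*c - 318) - 70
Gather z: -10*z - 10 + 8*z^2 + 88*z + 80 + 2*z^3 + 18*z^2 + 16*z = 2*z^3 + 26*z^2 + 94*z + 70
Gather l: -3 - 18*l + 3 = -18*l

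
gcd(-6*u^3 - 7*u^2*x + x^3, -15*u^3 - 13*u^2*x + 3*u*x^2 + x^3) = -3*u^2 - 2*u*x + x^2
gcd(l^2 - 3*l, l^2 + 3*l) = l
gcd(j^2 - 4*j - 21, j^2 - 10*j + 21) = j - 7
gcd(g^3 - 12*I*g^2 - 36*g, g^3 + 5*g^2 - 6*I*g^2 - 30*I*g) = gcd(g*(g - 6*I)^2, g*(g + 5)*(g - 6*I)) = g^2 - 6*I*g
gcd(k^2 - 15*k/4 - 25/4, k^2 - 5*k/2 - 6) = 1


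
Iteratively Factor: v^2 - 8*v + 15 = (v - 5)*(v - 3)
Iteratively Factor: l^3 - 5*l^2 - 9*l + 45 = (l - 3)*(l^2 - 2*l - 15) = (l - 5)*(l - 3)*(l + 3)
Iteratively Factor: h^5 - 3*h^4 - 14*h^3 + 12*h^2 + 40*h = (h + 2)*(h^4 - 5*h^3 - 4*h^2 + 20*h) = (h + 2)^2*(h^3 - 7*h^2 + 10*h) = (h - 2)*(h + 2)^2*(h^2 - 5*h) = h*(h - 2)*(h + 2)^2*(h - 5)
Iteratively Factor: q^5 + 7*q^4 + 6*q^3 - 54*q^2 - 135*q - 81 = (q + 3)*(q^4 + 4*q^3 - 6*q^2 - 36*q - 27) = (q - 3)*(q + 3)*(q^3 + 7*q^2 + 15*q + 9) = (q - 3)*(q + 3)^2*(q^2 + 4*q + 3) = (q - 3)*(q + 3)^3*(q + 1)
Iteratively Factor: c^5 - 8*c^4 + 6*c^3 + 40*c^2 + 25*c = (c)*(c^4 - 8*c^3 + 6*c^2 + 40*c + 25) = c*(c - 5)*(c^3 - 3*c^2 - 9*c - 5) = c*(c - 5)*(c + 1)*(c^2 - 4*c - 5) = c*(c - 5)^2*(c + 1)*(c + 1)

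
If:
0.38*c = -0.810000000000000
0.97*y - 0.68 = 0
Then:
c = -2.13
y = 0.70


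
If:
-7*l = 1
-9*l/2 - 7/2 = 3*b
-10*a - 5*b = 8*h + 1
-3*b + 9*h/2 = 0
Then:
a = 557/630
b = -20/21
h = -40/63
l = -1/7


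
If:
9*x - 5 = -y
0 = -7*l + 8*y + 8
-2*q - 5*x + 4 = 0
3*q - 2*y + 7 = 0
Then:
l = 480/49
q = 19/7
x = -2/7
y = 53/7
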